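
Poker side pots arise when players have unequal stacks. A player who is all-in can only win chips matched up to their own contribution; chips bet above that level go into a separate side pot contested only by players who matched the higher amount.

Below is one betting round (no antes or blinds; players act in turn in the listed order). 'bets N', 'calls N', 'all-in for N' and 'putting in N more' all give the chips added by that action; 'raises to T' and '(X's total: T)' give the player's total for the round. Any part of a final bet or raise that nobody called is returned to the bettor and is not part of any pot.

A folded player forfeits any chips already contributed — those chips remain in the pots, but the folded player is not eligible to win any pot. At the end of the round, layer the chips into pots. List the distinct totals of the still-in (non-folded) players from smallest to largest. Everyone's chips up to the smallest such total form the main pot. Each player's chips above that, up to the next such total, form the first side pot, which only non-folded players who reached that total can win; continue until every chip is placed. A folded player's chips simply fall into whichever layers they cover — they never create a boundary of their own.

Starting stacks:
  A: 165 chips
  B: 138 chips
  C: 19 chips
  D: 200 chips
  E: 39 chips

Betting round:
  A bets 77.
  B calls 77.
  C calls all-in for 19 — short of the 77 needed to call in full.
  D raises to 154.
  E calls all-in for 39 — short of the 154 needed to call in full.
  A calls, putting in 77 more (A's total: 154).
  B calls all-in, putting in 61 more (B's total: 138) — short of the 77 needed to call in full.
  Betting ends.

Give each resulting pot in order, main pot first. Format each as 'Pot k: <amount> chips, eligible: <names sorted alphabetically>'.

Contributions: A=154, B=138, C=19, D=154, E=39
Pot levels (distinct totals of non-folded players): 19, 39, 138, 154
Layer 1-19: 19 each from A, B, C, D, E = 19*5 = 95 chips; eligible A, B, C, D, E
Layer 20-39: 20 each from A, B, D, E = 20*4 = 80 chips; eligible A, B, D, E
Layer 40-138: 99 each from A, B, D = 99*3 = 297 chips; eligible A, B, D
Layer 139-154: 16 each from A, D = 16*2 = 32 chips; eligible A, D

Pot 1: 95 chips, eligible: A, B, C, D, E
Pot 2: 80 chips, eligible: A, B, D, E
Pot 3: 297 chips, eligible: A, B, D
Pot 4: 32 chips, eligible: A, D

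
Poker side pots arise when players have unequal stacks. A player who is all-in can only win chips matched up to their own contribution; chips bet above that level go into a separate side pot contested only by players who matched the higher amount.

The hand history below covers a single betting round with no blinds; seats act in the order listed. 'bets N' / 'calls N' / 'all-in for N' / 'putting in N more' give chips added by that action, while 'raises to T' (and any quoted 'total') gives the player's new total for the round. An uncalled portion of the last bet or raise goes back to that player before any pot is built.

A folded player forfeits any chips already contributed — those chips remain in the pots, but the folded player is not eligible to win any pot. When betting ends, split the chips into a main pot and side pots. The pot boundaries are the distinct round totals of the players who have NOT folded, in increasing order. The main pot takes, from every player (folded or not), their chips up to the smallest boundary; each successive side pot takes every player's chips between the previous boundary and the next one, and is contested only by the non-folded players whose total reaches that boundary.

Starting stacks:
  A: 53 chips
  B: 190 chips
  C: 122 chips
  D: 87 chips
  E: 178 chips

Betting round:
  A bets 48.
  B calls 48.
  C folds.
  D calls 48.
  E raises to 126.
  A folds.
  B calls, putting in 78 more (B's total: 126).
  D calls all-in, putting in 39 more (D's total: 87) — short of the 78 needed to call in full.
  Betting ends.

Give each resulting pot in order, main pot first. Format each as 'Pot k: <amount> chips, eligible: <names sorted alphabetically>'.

Contributions: A=48, B=126, D=87, E=126
Folded: A, C
Pot levels (distinct totals of non-folded players): 87, 126
Layer 1-87: A 48 + B 87 + D 87 + E 87 = 309 chips; eligible B, D, E
Layer 88-126: 39 each from B, E = 39*2 = 78 chips; eligible B, E

Pot 1: 309 chips, eligible: B, D, E
Pot 2: 78 chips, eligible: B, E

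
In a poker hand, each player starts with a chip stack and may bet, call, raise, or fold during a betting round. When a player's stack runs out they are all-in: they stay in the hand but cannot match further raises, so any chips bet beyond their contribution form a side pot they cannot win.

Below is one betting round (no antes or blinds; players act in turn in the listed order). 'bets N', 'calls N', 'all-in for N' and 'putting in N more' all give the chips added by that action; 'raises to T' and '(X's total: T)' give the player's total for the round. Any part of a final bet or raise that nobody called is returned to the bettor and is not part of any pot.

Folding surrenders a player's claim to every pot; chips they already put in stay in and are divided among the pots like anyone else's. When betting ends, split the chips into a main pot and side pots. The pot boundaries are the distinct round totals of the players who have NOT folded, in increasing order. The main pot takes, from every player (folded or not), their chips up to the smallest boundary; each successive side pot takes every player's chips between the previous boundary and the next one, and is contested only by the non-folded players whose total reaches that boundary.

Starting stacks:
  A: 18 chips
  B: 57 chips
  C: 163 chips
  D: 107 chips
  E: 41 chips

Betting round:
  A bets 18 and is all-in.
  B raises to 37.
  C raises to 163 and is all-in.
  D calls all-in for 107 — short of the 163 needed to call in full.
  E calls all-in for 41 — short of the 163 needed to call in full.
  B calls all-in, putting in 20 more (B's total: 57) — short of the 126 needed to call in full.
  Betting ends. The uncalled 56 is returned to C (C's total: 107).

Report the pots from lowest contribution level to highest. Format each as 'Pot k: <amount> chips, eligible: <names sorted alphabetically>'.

Contributions (after 56 returned to C): A=18, B=57, C=107, D=107, E=41
Pot levels (distinct totals of non-folded players): 18, 41, 57, 107
Layer 1-18: 18 each from A, B, C, D, E = 18*5 = 90 chips; eligible A, B, C, D, E
Layer 19-41: 23 each from B, C, D, E = 23*4 = 92 chips; eligible B, C, D, E
Layer 42-57: 16 each from B, C, D = 16*3 = 48 chips; eligible B, C, D
Layer 58-107: 50 each from C, D = 50*2 = 100 chips; eligible C, D

Pot 1: 90 chips, eligible: A, B, C, D, E
Pot 2: 92 chips, eligible: B, C, D, E
Pot 3: 48 chips, eligible: B, C, D
Pot 4: 100 chips, eligible: C, D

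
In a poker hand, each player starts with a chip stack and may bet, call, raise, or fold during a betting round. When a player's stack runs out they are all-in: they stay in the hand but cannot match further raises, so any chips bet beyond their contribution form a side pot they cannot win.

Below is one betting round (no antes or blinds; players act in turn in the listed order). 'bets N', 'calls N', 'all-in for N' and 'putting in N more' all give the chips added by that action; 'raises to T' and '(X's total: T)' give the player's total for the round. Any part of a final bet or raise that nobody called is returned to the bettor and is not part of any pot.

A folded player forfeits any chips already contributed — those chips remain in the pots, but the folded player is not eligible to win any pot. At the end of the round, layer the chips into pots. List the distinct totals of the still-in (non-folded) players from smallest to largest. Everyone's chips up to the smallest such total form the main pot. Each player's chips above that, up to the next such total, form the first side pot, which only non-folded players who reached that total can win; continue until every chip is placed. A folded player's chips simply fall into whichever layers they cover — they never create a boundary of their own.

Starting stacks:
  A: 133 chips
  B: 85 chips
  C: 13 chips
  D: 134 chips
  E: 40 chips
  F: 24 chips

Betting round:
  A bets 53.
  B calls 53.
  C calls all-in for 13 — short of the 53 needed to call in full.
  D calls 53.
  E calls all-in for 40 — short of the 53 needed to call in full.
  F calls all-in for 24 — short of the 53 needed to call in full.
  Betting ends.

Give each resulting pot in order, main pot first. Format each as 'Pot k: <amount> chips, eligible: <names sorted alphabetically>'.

Contributions: A=53, B=53, C=13, D=53, E=40, F=24
Pot levels (distinct totals of non-folded players): 13, 24, 40, 53
Layer 1-13: 13 each from A, B, C, D, E, F = 13*6 = 78 chips; eligible A, B, C, D, E, F
Layer 14-24: 11 each from A, B, D, E, F = 11*5 = 55 chips; eligible A, B, D, E, F
Layer 25-40: 16 each from A, B, D, E = 16*4 = 64 chips; eligible A, B, D, E
Layer 41-53: 13 each from A, B, D = 13*3 = 39 chips; eligible A, B, D

Pot 1: 78 chips, eligible: A, B, C, D, E, F
Pot 2: 55 chips, eligible: A, B, D, E, F
Pot 3: 64 chips, eligible: A, B, D, E
Pot 4: 39 chips, eligible: A, B, D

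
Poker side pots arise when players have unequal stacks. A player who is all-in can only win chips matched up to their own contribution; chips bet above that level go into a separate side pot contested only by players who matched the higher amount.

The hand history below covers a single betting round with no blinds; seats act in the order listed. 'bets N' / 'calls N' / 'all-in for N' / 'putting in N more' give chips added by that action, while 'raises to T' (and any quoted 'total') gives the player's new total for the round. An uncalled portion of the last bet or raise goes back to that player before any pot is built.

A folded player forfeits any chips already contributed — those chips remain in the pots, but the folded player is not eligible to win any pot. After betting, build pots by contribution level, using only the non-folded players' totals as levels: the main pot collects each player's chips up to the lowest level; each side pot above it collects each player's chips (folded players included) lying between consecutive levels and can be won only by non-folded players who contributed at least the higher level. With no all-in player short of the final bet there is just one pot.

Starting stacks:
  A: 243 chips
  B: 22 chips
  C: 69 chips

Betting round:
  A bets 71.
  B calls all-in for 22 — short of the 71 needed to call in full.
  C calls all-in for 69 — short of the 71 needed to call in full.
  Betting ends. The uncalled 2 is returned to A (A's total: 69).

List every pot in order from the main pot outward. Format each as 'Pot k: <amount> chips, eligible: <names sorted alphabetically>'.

Pot 1: 66 chips, eligible: A, B, C
Pot 2: 94 chips, eligible: A, C

Derivation:
Contributions (after 2 returned to A): A=69, B=22, C=69
Pot levels (distinct totals of non-folded players): 22, 69
Layer 1-22: 22 each from A, B, C = 22*3 = 66 chips; eligible A, B, C
Layer 23-69: 47 each from A, C = 47*2 = 94 chips; eligible A, C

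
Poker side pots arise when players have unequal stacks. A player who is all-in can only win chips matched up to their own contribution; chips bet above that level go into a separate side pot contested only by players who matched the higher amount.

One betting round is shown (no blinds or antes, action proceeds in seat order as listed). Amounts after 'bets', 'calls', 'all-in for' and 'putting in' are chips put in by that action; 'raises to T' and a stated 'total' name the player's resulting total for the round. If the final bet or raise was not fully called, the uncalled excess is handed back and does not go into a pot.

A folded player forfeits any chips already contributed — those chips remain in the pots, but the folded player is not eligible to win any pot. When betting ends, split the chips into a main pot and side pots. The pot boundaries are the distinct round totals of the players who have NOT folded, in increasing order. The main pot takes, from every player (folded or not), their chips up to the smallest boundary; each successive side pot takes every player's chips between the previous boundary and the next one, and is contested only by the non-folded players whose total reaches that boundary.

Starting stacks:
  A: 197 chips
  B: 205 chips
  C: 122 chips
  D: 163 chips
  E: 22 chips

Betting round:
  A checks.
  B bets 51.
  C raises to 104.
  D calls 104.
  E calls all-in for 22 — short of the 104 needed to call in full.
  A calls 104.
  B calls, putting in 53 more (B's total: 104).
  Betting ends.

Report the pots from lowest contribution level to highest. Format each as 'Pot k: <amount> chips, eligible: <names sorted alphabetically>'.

Contributions: A=104, B=104, C=104, D=104, E=22
Pot levels (distinct totals of non-folded players): 22, 104
Layer 1-22: 22 each from A, B, C, D, E = 22*5 = 110 chips; eligible A, B, C, D, E
Layer 23-104: 82 each from A, B, C, D = 82*4 = 328 chips; eligible A, B, C, D

Pot 1: 110 chips, eligible: A, B, C, D, E
Pot 2: 328 chips, eligible: A, B, C, D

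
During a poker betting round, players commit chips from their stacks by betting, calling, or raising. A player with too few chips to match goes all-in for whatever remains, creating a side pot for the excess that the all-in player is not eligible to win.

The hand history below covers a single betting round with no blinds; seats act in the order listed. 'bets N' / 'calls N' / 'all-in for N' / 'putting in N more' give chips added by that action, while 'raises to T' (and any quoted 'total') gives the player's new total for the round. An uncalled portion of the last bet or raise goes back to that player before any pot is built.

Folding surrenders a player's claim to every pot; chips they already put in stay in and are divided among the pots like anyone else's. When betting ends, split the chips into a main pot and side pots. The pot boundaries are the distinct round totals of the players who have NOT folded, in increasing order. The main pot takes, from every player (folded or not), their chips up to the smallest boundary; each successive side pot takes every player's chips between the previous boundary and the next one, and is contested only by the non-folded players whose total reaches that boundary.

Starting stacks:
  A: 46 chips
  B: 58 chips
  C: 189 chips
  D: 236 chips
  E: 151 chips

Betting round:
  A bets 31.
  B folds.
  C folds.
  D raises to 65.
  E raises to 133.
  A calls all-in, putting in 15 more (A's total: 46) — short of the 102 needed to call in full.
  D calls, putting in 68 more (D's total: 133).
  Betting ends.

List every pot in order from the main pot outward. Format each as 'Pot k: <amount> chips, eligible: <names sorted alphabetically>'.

Pot 1: 138 chips, eligible: A, D, E
Pot 2: 174 chips, eligible: D, E

Derivation:
Contributions: A=46, D=133, E=133
Folded: B, C
Pot levels (distinct totals of non-folded players): 46, 133
Layer 1-46: 46 each from A, D, E = 46*3 = 138 chips; eligible A, D, E
Layer 47-133: 87 each from D, E = 87*2 = 174 chips; eligible D, E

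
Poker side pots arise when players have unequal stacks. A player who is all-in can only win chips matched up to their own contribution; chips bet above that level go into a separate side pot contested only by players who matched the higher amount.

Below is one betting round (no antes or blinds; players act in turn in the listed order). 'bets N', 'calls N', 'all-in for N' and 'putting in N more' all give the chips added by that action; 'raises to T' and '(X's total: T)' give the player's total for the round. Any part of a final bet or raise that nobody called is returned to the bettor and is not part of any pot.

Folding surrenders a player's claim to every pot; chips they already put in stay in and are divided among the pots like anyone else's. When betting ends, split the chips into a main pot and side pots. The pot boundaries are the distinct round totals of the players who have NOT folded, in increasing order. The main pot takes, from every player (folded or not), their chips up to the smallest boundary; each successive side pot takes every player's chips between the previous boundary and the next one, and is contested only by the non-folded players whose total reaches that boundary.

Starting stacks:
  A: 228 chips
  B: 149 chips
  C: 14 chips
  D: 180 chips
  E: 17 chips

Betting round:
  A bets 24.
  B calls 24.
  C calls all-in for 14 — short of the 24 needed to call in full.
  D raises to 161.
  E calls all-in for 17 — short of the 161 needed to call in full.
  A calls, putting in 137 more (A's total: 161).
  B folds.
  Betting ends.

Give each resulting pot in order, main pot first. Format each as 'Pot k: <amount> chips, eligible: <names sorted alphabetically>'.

Contributions: A=161, B=24, C=14, D=161, E=17
Folded: B
Pot levels (distinct totals of non-folded players): 14, 17, 161
Layer 1-14: 14 each from A, B, C, D, E = 14*5 = 70 chips; eligible A, C, D, E
Layer 15-17: 3 each from A, B, D, E = 3*4 = 12 chips; eligible A, D, E
Layer 18-161: A 144 + B 7 + D 144 = 295 chips; eligible A, D

Pot 1: 70 chips, eligible: A, C, D, E
Pot 2: 12 chips, eligible: A, D, E
Pot 3: 295 chips, eligible: A, D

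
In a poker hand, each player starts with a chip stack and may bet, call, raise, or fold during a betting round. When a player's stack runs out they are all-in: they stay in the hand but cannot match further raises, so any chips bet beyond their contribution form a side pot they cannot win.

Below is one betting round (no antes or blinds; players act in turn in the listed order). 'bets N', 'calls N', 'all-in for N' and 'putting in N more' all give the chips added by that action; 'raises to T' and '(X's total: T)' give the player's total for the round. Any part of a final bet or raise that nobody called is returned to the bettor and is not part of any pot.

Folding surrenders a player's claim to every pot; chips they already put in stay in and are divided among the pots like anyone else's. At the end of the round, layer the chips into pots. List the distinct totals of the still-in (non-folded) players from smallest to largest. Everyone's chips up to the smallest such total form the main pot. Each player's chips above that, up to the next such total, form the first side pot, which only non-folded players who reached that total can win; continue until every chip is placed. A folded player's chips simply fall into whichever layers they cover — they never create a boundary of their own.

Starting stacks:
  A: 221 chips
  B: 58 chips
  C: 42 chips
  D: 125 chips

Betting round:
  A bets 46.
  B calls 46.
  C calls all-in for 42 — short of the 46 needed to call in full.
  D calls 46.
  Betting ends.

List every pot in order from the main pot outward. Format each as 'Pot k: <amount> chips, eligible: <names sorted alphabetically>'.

Contributions: A=46, B=46, C=42, D=46
Pot levels (distinct totals of non-folded players): 42, 46
Layer 1-42: 42 each from A, B, C, D = 42*4 = 168 chips; eligible A, B, C, D
Layer 43-46: 4 each from A, B, D = 4*3 = 12 chips; eligible A, B, D

Pot 1: 168 chips, eligible: A, B, C, D
Pot 2: 12 chips, eligible: A, B, D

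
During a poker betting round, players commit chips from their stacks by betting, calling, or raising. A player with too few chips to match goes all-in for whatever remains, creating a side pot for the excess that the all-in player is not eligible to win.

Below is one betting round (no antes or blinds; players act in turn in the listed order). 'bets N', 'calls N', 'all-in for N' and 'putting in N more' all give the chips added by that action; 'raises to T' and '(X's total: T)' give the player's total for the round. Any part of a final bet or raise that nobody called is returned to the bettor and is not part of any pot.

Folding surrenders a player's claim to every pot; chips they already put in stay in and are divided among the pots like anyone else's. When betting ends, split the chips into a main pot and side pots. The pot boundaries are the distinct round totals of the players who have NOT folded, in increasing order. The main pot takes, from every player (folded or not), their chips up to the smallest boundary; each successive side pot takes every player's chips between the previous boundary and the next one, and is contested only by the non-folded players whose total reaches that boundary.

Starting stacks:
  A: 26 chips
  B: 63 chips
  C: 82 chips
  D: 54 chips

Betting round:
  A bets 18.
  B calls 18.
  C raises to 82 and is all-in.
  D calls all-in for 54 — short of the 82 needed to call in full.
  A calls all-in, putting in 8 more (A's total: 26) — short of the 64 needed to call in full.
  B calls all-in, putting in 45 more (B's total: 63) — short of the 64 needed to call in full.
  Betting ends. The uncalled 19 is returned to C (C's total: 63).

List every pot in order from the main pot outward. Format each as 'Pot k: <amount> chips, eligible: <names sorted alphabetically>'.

Pot 1: 104 chips, eligible: A, B, C, D
Pot 2: 84 chips, eligible: B, C, D
Pot 3: 18 chips, eligible: B, C

Derivation:
Contributions (after 19 returned to C): A=26, B=63, C=63, D=54
Pot levels (distinct totals of non-folded players): 26, 54, 63
Layer 1-26: 26 each from A, B, C, D = 26*4 = 104 chips; eligible A, B, C, D
Layer 27-54: 28 each from B, C, D = 28*3 = 84 chips; eligible B, C, D
Layer 55-63: 9 each from B, C = 9*2 = 18 chips; eligible B, C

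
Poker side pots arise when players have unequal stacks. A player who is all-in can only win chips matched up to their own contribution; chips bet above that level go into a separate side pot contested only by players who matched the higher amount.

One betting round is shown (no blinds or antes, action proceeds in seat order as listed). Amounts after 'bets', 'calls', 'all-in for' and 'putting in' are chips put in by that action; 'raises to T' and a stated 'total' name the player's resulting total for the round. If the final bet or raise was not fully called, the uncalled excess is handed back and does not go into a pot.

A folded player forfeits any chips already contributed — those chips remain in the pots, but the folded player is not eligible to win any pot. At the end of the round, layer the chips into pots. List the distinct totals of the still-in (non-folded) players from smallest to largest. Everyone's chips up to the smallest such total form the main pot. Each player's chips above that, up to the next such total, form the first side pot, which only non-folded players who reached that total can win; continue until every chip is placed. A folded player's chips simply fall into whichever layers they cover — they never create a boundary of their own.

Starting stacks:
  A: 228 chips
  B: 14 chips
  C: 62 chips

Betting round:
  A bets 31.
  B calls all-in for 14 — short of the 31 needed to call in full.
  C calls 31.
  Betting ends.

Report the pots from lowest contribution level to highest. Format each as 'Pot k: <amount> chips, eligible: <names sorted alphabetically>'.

Contributions: A=31, B=14, C=31
Pot levels (distinct totals of non-folded players): 14, 31
Layer 1-14: 14 each from A, B, C = 14*3 = 42 chips; eligible A, B, C
Layer 15-31: 17 each from A, C = 17*2 = 34 chips; eligible A, C

Pot 1: 42 chips, eligible: A, B, C
Pot 2: 34 chips, eligible: A, C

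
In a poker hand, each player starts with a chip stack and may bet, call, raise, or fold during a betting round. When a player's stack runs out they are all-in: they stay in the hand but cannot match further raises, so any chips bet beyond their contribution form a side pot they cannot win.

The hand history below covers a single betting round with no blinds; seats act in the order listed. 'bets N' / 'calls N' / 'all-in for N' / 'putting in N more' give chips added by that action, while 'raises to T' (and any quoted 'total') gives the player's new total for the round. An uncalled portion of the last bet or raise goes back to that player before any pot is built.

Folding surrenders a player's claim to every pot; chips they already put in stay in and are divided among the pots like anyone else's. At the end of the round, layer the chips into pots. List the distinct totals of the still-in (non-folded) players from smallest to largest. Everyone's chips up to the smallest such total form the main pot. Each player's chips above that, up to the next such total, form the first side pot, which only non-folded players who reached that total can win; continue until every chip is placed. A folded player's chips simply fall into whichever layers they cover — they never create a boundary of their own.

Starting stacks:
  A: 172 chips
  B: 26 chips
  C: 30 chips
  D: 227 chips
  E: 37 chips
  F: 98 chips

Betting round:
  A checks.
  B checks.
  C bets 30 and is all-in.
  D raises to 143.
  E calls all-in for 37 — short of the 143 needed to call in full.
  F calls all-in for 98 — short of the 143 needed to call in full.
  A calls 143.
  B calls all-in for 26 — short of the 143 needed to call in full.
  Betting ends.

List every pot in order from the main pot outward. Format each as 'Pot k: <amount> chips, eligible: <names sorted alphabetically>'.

Pot 1: 156 chips, eligible: A, B, C, D, E, F
Pot 2: 20 chips, eligible: A, C, D, E, F
Pot 3: 28 chips, eligible: A, D, E, F
Pot 4: 183 chips, eligible: A, D, F
Pot 5: 90 chips, eligible: A, D

Derivation:
Contributions: A=143, B=26, C=30, D=143, E=37, F=98
Pot levels (distinct totals of non-folded players): 26, 30, 37, 98, 143
Layer 1-26: 26 each from A, B, C, D, E, F = 26*6 = 156 chips; eligible A, B, C, D, E, F
Layer 27-30: 4 each from A, C, D, E, F = 4*5 = 20 chips; eligible A, C, D, E, F
Layer 31-37: 7 each from A, D, E, F = 7*4 = 28 chips; eligible A, D, E, F
Layer 38-98: 61 each from A, D, F = 61*3 = 183 chips; eligible A, D, F
Layer 99-143: 45 each from A, D = 45*2 = 90 chips; eligible A, D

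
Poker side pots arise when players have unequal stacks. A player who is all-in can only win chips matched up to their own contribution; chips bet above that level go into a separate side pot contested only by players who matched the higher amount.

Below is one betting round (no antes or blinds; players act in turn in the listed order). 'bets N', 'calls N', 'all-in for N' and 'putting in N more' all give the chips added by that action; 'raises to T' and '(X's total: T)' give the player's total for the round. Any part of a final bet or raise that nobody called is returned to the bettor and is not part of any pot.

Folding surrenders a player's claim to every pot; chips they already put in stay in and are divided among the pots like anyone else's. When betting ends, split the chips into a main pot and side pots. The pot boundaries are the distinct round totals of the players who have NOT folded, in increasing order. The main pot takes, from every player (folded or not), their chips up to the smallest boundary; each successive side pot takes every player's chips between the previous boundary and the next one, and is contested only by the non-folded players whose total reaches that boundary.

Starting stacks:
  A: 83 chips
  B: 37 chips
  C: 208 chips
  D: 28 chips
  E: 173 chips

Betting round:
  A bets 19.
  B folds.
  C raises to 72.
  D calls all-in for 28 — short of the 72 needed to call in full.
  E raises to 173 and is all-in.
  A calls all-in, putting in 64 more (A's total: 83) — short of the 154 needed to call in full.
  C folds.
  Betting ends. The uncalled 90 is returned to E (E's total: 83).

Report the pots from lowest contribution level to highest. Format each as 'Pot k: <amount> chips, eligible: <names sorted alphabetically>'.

Contributions (after 90 returned to E): A=83, C=72, D=28, E=83
Folded: B, C
Pot levels (distinct totals of non-folded players): 28, 83
Layer 1-28: 28 each from A, C, D, E = 28*4 = 112 chips; eligible A, D, E
Layer 29-83: A 55 + C 44 + E 55 = 154 chips; eligible A, E

Pot 1: 112 chips, eligible: A, D, E
Pot 2: 154 chips, eligible: A, E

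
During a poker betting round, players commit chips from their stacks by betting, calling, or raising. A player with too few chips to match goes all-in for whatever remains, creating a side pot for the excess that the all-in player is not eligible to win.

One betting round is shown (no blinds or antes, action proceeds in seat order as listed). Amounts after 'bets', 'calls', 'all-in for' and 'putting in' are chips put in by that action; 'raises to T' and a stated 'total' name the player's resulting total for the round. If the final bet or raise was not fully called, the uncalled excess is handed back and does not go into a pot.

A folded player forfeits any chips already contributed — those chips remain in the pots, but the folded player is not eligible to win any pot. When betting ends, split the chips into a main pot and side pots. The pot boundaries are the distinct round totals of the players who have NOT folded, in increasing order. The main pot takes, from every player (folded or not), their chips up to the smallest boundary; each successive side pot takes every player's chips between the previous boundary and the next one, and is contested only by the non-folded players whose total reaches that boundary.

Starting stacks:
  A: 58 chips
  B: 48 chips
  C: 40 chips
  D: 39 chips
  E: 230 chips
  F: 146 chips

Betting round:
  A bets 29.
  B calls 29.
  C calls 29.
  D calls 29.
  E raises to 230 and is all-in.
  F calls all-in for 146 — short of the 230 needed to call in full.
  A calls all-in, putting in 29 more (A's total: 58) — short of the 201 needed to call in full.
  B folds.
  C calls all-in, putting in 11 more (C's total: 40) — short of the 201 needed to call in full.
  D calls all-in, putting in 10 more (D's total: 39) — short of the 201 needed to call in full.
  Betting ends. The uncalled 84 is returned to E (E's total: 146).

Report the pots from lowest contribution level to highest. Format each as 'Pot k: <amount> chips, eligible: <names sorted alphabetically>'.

Contributions (after 84 returned to E): A=58, B=29, C=40, D=39, E=146, F=146
Folded: B
Pot levels (distinct totals of non-folded players): 39, 40, 58, 146
Layer 1-39: A 39 + B 29 + C 39 + D 39 + E 39 + F 39 = 224 chips; eligible A, C, D, E, F
Layer 40-40: 1 each from A, C, E, F = 1*4 = 4 chips; eligible A, C, E, F
Layer 41-58: 18 each from A, E, F = 18*3 = 54 chips; eligible A, E, F
Layer 59-146: 88 each from E, F = 88*2 = 176 chips; eligible E, F

Pot 1: 224 chips, eligible: A, C, D, E, F
Pot 2: 4 chips, eligible: A, C, E, F
Pot 3: 54 chips, eligible: A, E, F
Pot 4: 176 chips, eligible: E, F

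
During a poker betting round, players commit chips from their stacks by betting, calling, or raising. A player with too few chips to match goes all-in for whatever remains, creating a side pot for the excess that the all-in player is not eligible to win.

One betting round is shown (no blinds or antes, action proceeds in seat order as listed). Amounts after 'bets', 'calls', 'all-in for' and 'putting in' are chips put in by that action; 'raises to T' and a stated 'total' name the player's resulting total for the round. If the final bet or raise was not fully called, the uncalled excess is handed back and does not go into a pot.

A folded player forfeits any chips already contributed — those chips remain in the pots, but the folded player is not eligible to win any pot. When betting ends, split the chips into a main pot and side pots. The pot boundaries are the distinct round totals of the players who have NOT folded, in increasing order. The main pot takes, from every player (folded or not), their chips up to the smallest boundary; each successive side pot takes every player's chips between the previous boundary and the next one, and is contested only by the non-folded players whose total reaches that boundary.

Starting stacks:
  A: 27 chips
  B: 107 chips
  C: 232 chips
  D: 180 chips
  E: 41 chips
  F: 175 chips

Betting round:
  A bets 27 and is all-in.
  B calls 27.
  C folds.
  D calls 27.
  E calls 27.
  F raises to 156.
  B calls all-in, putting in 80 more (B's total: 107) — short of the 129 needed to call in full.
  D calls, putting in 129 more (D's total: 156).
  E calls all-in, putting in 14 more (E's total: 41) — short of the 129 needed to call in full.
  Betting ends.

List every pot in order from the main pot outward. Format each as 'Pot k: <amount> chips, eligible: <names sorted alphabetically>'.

Pot 1: 135 chips, eligible: A, B, D, E, F
Pot 2: 56 chips, eligible: B, D, E, F
Pot 3: 198 chips, eligible: B, D, F
Pot 4: 98 chips, eligible: D, F

Derivation:
Contributions: A=27, B=107, D=156, E=41, F=156
Folded: C
Pot levels (distinct totals of non-folded players): 27, 41, 107, 156
Layer 1-27: 27 each from A, B, D, E, F = 27*5 = 135 chips; eligible A, B, D, E, F
Layer 28-41: 14 each from B, D, E, F = 14*4 = 56 chips; eligible B, D, E, F
Layer 42-107: 66 each from B, D, F = 66*3 = 198 chips; eligible B, D, F
Layer 108-156: 49 each from D, F = 49*2 = 98 chips; eligible D, F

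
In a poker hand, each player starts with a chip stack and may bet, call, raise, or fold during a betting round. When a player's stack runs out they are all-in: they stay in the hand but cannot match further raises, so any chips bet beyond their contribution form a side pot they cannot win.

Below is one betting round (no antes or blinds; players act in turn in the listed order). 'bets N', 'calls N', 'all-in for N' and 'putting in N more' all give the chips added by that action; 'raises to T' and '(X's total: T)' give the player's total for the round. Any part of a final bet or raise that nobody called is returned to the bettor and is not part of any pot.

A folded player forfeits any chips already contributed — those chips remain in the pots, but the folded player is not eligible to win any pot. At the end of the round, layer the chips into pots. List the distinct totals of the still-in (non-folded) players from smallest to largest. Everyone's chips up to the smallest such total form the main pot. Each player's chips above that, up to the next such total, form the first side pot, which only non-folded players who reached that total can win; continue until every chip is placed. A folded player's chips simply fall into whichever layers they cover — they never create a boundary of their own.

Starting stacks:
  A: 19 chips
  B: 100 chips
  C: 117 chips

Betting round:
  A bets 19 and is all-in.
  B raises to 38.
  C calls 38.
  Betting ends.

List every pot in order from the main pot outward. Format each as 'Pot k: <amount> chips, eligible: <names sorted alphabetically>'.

Pot 1: 57 chips, eligible: A, B, C
Pot 2: 38 chips, eligible: B, C

Derivation:
Contributions: A=19, B=38, C=38
Pot levels (distinct totals of non-folded players): 19, 38
Layer 1-19: 19 each from A, B, C = 19*3 = 57 chips; eligible A, B, C
Layer 20-38: 19 each from B, C = 19*2 = 38 chips; eligible B, C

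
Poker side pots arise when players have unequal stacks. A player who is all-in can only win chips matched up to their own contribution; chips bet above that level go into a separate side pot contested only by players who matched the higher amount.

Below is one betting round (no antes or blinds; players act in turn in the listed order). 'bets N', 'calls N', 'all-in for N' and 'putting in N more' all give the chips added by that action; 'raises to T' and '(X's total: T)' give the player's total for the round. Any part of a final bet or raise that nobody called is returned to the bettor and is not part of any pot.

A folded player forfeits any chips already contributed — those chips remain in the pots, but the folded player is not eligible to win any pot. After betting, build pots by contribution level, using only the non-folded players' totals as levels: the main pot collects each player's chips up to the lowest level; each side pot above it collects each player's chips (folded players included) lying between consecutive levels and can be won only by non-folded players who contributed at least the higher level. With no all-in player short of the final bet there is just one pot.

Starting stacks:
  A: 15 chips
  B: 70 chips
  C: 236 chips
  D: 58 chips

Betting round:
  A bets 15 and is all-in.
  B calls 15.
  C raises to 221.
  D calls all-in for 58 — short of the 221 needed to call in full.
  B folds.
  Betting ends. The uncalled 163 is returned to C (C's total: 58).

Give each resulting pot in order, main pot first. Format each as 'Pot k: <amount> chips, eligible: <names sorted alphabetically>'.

Contributions (after 163 returned to C): A=15, B=15, C=58, D=58
Folded: B
Pot levels (distinct totals of non-folded players): 15, 58
Layer 1-15: 15 each from A, B, C, D = 15*4 = 60 chips; eligible A, C, D
Layer 16-58: 43 each from C, D = 43*2 = 86 chips; eligible C, D

Pot 1: 60 chips, eligible: A, C, D
Pot 2: 86 chips, eligible: C, D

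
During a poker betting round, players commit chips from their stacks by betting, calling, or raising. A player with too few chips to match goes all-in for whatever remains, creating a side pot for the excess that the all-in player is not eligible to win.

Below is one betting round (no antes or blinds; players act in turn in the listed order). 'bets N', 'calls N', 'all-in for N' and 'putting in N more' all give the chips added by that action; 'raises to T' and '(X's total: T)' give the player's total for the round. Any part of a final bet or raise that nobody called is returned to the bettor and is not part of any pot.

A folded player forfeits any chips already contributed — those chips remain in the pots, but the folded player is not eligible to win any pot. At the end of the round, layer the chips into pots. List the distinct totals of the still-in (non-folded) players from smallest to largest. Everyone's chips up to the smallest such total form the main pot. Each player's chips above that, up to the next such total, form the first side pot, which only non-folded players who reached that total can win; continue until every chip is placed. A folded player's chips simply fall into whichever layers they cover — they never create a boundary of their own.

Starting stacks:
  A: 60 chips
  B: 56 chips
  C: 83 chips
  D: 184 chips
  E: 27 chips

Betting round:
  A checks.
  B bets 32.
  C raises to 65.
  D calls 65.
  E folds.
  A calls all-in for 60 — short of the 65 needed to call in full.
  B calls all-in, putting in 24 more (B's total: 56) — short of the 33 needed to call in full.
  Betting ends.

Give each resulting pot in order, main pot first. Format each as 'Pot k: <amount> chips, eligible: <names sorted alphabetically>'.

Pot 1: 224 chips, eligible: A, B, C, D
Pot 2: 12 chips, eligible: A, C, D
Pot 3: 10 chips, eligible: C, D

Derivation:
Contributions: A=60, B=56, C=65, D=65
Folded: E
Pot levels (distinct totals of non-folded players): 56, 60, 65
Layer 1-56: 56 each from A, B, C, D = 56*4 = 224 chips; eligible A, B, C, D
Layer 57-60: 4 each from A, C, D = 4*3 = 12 chips; eligible A, C, D
Layer 61-65: 5 each from C, D = 5*2 = 10 chips; eligible C, D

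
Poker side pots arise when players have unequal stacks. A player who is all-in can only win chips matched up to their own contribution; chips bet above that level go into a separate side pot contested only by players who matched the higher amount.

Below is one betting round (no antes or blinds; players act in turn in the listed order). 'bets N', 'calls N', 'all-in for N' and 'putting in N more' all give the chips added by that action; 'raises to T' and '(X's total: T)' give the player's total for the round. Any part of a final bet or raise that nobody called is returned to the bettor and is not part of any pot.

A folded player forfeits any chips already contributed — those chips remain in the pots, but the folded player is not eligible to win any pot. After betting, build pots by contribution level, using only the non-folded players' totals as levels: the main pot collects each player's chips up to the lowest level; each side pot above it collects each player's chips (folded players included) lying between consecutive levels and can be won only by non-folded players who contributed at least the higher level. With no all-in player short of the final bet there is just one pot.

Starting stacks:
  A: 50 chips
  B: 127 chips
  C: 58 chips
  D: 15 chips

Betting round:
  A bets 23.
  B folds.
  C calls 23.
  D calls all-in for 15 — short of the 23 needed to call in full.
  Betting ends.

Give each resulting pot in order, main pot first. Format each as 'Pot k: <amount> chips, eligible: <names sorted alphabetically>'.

Pot 1: 45 chips, eligible: A, C, D
Pot 2: 16 chips, eligible: A, C

Derivation:
Contributions: A=23, C=23, D=15
Folded: B
Pot levels (distinct totals of non-folded players): 15, 23
Layer 1-15: 15 each from A, C, D = 15*3 = 45 chips; eligible A, C, D
Layer 16-23: 8 each from A, C = 8*2 = 16 chips; eligible A, C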